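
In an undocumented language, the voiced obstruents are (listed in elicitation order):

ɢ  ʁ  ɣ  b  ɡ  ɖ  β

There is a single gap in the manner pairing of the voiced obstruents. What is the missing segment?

bilabial: stop /b/, fricative /β/.
retroflex: stop /ɖ/, fricative —.
velar: stop /ɡ/, fricative /ɣ/.
uvular: stop /ɢ/, fricative /ʁ/.
The retroflex row has no fricative member, so the gap is the retroflex fricative /ʐ/.

/ʐ/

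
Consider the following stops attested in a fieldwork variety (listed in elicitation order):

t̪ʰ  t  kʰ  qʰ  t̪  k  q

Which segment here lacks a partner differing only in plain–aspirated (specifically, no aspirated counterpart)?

Dental: /t̪/ ~ /t̪ʰ/
Velar: /k/ ~ /kʰ/
Uvular: /q/ ~ /qʰ/
Alveolar: only /t/ (plain); no aspirated partner.
So /t/ is the unpaired segment.

/t/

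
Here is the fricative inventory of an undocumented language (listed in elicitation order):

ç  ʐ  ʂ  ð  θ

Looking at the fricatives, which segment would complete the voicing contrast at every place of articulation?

place of articulation  voiceless  voiced  
dental            θ         ð       
retroflex         ʂ         ʐ       
palatal           ç         —       
The palatal row has no voiced member, so the gap is the voiced palatal fricative /ʝ/.

/ʝ/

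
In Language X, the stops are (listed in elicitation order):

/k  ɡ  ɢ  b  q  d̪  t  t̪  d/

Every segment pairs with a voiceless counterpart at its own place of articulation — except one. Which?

/b/

Dental: /t̪/ ~ /d̪/
Alveolar: /t/ ~ /d/
Velar: /k/ ~ /ɡ/
Uvular: /q/ ~ /ɢ/
Bilabial: only /b/ (voiced); no voiceless partner.
So /b/ is the unpaired segment.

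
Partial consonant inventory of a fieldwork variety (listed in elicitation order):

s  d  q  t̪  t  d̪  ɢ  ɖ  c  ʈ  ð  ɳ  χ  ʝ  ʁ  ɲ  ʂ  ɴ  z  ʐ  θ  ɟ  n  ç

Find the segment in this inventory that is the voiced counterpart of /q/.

/ɢ/

/q/ is a voiceless uvular stop.
The voiced counterpart is a voiced uvular stop — in this inventory, /ɢ/.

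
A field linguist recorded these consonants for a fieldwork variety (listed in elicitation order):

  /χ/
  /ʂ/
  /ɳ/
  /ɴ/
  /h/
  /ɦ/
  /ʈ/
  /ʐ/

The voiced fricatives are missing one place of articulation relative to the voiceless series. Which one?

uvular

place of articulation  voiceless  voiced  
retroflex         ʂ         ʐ       
uvular            χ         —       
glottal           h         ɦ       
Every place of articulation has a voiced member except uvular, where /ʁ/ would be expected.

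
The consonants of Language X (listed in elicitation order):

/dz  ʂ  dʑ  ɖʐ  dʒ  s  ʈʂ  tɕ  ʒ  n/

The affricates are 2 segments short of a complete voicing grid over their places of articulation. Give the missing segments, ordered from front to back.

/ts/, /tʃ/

alveolar: voiceless —, voiced /dz/.
postalveolar: voiceless —, voiced /dʒ/.
retroflex: voiceless /ʈʂ/, voiced /ɖʐ/.
alveolo-palatal: voiceless /tɕ/, voiced /dʑ/.
Gaps, from front to back: alveolar lacks voiceless (/ts/); postalveolar lacks voiceless (/tʃ/).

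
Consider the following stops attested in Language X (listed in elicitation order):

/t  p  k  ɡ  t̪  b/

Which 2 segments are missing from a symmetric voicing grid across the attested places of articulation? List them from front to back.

bilabial: voiceless /p/, voiced /b/.
dental: voiceless /t̪/, voiced —.
alveolar: voiceless /t/, voiced —.
velar: voiceless /k/, voiced /ɡ/.
Gaps, from front to back: dental lacks voiced (/d̪/); alveolar lacks voiced (/d/).

/d̪/, /d/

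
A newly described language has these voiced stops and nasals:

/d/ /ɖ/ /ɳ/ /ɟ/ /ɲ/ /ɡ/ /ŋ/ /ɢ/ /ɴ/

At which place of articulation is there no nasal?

place of articulation  oral stop  nasal   
alveolar          d         —       
retroflex         ɖ         ɳ       
palatal           ɟ         ɲ       
velar             ɡ         ŋ       
uvular            ɢ         ɴ       
Every place of articulation has a nasal member except alveolar, where /n/ would be expected.

alveolar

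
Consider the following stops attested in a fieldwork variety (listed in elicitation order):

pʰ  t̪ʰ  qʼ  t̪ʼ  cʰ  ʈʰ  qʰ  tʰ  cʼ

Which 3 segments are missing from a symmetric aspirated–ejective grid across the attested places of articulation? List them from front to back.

Aspirated: /pʰ/ (bilabial), /t̪ʰ/ (dental), /tʰ/ (alveolar), /ʈʰ/ (retroflex), /cʰ/ (palatal), /qʰ/ (uvular).
Ejective: /t̪ʼ/ (dental), /cʼ/ (palatal), /qʼ/ (uvular).
Gaps, from front to back: bilabial lacks ejective (/pʼ/); alveolar lacks ejective (/tʼ/); retroflex lacks ejective (/ʈʼ/).

/pʼ/, /tʼ/, /ʈʼ/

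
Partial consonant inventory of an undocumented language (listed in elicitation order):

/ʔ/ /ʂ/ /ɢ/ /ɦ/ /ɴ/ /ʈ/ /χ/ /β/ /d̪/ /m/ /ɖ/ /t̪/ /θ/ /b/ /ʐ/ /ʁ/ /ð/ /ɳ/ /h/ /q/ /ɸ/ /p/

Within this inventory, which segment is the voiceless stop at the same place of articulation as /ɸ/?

/p/

/ɸ/ is a voiceless bilabial fricative.
The voiceless stop at the same place is a voiceless bilabial stop — in this inventory, /p/.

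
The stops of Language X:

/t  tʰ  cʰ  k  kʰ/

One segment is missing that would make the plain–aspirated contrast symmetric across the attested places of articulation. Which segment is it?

Plain: /t/ (alveolar), /k/ (velar).
Aspirated: /tʰ/ (alveolar), /cʰ/ (palatal), /kʰ/ (velar).
The palatal row has no plain member, so the gap is the plain palatal stop /c/.

/c/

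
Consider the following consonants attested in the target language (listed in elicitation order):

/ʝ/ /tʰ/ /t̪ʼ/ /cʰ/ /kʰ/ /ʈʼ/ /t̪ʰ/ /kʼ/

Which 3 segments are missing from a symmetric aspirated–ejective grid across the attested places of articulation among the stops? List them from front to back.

/tʼ/, /ʈʰ/, /cʼ/

Aspirated: /t̪ʰ/ (dental), /tʰ/ (alveolar), /cʰ/ (palatal), /kʰ/ (velar).
Ejective: /t̪ʼ/ (dental), /ʈʼ/ (retroflex), /kʼ/ (velar).
Gaps, from front to back: alveolar lacks ejective (/tʼ/); retroflex lacks aspirated (/ʈʰ/); palatal lacks ejective (/cʼ/).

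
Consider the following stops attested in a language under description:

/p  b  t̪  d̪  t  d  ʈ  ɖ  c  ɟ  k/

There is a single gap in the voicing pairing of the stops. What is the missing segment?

Voiceless: /p/ (bilabial), /t̪/ (dental), /t/ (alveolar), /ʈ/ (retroflex), /c/ (palatal), /k/ (velar).
Voiced: /b/ (bilabial), /d̪/ (dental), /d/ (alveolar), /ɖ/ (retroflex), /ɟ/ (palatal).
The velar row has no voiced member, so the gap is the voiced velar stop /ɡ/.

/ɡ/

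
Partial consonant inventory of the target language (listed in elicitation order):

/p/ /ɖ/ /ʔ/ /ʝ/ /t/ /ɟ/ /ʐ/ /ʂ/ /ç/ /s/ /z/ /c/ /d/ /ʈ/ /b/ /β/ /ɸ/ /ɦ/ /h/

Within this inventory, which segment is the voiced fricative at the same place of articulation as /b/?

/b/ is a voiced bilabial stop.
The voiced fricative at the same place is a voiced bilabial fricative — in this inventory, /β/.

/β/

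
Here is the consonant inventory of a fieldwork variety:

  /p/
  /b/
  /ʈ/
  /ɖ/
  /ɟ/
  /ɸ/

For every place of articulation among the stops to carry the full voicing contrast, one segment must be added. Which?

place of articulation  voiceless  voiced  
bilabial          p         b       
retroflex         ʈ         ɖ       
palatal           —         ɟ       
The palatal row has no voiceless member, so the gap is the voiceless palatal stop /c/.

/c/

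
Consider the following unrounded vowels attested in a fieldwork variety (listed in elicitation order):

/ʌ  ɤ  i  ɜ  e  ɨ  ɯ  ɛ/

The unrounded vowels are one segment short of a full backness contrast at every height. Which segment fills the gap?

Front: /i/ (high), /e/ (high-mid), /ɛ/ (low-mid).
Central: /ɨ/ (high), /ɜ/ (low-mid).
Back: /ɯ/ (high), /ɤ/ (high-mid), /ʌ/ (low-mid).
The high-mid row has no central member, so the gap is the high-mid central unrounded vowel /ɘ/.

/ɘ/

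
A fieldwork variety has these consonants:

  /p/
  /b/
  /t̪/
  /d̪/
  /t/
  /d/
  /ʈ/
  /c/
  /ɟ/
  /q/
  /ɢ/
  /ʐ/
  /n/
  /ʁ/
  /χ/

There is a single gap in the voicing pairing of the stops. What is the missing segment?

place of articulation  voiceless  voiced  
bilabial          p         b       
dental            t̪        d̪      
alveolar          t         d       
retroflex         ʈ         —       
palatal           c         ɟ       
uvular            q         ɢ       
The retroflex row has no voiced member, so the gap is the voiced retroflex stop /ɖ/.

/ɖ/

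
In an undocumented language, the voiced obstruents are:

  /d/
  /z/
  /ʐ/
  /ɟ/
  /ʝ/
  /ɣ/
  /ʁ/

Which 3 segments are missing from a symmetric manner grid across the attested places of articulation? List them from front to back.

/ɖ/, /ɡ/, /ɢ/

Stop: /d/ (alveolar), /ɟ/ (palatal).
Fricative: /z/ (alveolar), /ʐ/ (retroflex), /ʝ/ (palatal), /ɣ/ (velar), /ʁ/ (uvular).
Gaps, from front to back: retroflex lacks stop (/ɖ/); velar lacks stop (/ɡ/); uvular lacks stop (/ɢ/).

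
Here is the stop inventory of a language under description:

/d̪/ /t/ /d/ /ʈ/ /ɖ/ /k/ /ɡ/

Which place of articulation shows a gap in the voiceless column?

place of articulation  voiceless  voiced  
dental            —         d̪      
alveolar          t         d       
retroflex         ʈ         ɖ       
velar             k         ɡ       
Every place of articulation has a voiceless member except dental, where /t̪/ would be expected.

dental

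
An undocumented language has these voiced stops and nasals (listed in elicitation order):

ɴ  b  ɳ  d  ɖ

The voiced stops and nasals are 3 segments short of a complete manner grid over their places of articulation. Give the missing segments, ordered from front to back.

bilabial: oral stop /b/, nasal —.
alveolar: oral stop /d/, nasal —.
retroflex: oral stop /ɖ/, nasal /ɳ/.
uvular: oral stop —, nasal /ɴ/.
Gaps, from front to back: bilabial lacks nasal (/m/); alveolar lacks nasal (/n/); uvular lacks oral stop (/ɢ/).

/m/, /n/, /ɢ/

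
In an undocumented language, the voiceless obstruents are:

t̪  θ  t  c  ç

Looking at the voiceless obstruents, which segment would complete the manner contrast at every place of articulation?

place of articulation  stop      fricative
dental            t̪        θ       
alveolar          t         —       
palatal           c         ç       
The alveolar row has no fricative member, so the gap is the alveolar fricative /s/.

/s/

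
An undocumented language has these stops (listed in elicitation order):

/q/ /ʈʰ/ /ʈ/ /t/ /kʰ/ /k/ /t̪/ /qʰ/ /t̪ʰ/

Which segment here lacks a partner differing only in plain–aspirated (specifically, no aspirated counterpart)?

/t/

Dental: /t̪/ ~ /t̪ʰ/
Retroflex: /ʈ/ ~ /ʈʰ/
Velar: /k/ ~ /kʰ/
Uvular: /q/ ~ /qʰ/
Alveolar: only /t/ (plain); no aspirated partner.
So /t/ is the unpaired segment.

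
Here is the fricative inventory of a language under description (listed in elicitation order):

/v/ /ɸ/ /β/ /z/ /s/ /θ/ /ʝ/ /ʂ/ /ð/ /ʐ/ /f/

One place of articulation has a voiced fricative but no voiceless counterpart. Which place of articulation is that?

Voiceless: /ɸ/ (bilabial), /f/ (labiodental), /θ/ (dental), /s/ (alveolar), /ʂ/ (retroflex).
Voiced: /β/ (bilabial), /v/ (labiodental), /ð/ (dental), /z/ (alveolar), /ʐ/ (retroflex), /ʝ/ (palatal).
Every place of articulation has a voiceless member except palatal, where /ç/ would be expected.

palatal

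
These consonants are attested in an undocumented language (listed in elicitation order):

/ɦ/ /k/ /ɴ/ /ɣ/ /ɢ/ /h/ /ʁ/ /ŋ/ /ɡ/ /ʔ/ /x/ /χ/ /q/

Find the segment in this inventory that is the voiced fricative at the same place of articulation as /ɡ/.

/ɣ/

/ɡ/ is a voiced velar stop.
The voiced fricative at the same place is a voiced velar fricative — in this inventory, /ɣ/.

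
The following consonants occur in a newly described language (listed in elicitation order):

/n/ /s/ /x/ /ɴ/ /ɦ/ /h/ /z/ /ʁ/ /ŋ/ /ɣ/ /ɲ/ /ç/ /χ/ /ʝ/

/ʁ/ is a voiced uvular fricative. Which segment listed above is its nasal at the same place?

/ɴ/

The nasal at the same place is an uvular nasal — in this inventory, /ɴ/.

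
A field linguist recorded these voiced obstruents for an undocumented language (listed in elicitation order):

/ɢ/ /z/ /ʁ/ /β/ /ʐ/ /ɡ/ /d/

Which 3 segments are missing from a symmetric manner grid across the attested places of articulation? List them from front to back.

bilabial: stop —, fricative /β/.
alveolar: stop /d/, fricative /z/.
retroflex: stop —, fricative /ʐ/.
velar: stop /ɡ/, fricative —.
uvular: stop /ɢ/, fricative /ʁ/.
Gaps, from front to back: bilabial lacks stop (/b/); retroflex lacks stop (/ɖ/); velar lacks fricative (/ɣ/).

/b/, /ɖ/, /ɣ/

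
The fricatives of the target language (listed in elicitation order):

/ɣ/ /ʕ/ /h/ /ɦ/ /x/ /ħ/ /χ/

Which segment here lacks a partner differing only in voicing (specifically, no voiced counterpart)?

Velar: /x/ ~ /ɣ/
Pharyngeal: /ħ/ ~ /ʕ/
Glottal: /h/ ~ /ɦ/
Uvular: only /χ/ (voiceless); no voiced partner.
So /χ/ is the unpaired segment.

/χ/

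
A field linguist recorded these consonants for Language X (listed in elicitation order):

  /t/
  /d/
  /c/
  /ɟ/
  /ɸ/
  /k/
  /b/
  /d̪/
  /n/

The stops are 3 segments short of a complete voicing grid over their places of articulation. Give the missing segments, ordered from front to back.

/p/, /t̪/, /ɡ/

Voiceless: /t/ (alveolar), /c/ (palatal), /k/ (velar).
Voiced: /b/ (bilabial), /d̪/ (dental), /d/ (alveolar), /ɟ/ (palatal).
Gaps, from front to back: bilabial lacks voiceless (/p/); dental lacks voiceless (/t̪/); velar lacks voiced (/ɡ/).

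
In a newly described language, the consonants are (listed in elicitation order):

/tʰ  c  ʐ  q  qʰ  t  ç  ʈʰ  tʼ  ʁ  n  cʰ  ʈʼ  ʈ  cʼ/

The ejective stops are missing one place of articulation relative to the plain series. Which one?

uvular

Plain: /t/ (alveolar), /ʈ/ (retroflex), /c/ (palatal), /q/ (uvular).
Aspirated: /tʰ/ (alveolar), /ʈʰ/ (retroflex), /cʰ/ (palatal), /qʰ/ (uvular).
Ejective: /tʼ/ (alveolar), /ʈʼ/ (retroflex), /cʼ/ (palatal).
Every place of articulation has an ejective member except uvular, where /qʼ/ would be expected.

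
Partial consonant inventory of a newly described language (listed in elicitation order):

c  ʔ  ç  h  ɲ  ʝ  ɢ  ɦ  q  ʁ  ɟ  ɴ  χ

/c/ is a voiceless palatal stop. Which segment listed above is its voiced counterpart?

The voiced counterpart is a voiced palatal stop — in this inventory, /ɟ/.

/ɟ/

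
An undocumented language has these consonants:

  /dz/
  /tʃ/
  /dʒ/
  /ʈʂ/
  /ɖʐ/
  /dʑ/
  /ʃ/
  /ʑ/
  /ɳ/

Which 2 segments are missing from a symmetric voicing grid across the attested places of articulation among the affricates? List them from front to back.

/ts/, /tɕ/

place of articulation  voiceless  voiced  
alveolar          —         dz      
postalveolar      tʃ        dʒ      
retroflex         ʈʂ        ɖʐ      
alveolo-palatal   —         dʑ      
Gaps, from front to back: alveolar lacks voiceless (/ts/); alveolo-palatal lacks voiceless (/tɕ/).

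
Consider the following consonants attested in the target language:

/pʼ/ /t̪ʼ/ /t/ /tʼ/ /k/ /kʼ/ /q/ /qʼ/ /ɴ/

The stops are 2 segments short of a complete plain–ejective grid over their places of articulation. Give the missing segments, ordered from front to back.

place of articulation  plain     ejective
bilabial          —         pʼ      
dental            —         t̪ʼ     
alveolar          t         tʼ      
velar             k         kʼ      
uvular            q         qʼ      
Gaps, from front to back: bilabial lacks plain (/p/); dental lacks plain (/t̪/).

/p/, /t̪/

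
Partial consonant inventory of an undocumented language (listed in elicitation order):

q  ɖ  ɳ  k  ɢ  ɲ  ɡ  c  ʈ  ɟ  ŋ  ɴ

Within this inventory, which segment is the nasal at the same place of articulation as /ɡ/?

/ɡ/ is a voiced velar stop.
The nasal at the same place is a velar nasal — in this inventory, /ŋ/.

/ŋ/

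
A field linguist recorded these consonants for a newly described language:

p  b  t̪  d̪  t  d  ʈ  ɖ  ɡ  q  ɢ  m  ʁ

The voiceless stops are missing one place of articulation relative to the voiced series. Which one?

velar

Voiceless: /p/ (bilabial), /t̪/ (dental), /t/ (alveolar), /ʈ/ (retroflex), /q/ (uvular).
Voiced: /b/ (bilabial), /d̪/ (dental), /d/ (alveolar), /ɖ/ (retroflex), /ɡ/ (velar), /ɢ/ (uvular).
Every place of articulation has a voiceless member except velar, where /k/ would be expected.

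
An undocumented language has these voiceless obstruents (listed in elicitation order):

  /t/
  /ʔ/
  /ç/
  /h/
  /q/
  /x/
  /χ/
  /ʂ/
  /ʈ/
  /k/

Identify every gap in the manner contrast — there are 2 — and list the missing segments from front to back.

alveolar: stop /t/, fricative —.
retroflex: stop /ʈ/, fricative /ʂ/.
palatal: stop —, fricative /ç/.
velar: stop /k/, fricative /x/.
uvular: stop /q/, fricative /χ/.
glottal: stop /ʔ/, fricative /h/.
Gaps, from front to back: alveolar lacks fricative (/s/); palatal lacks stop (/c/).

/s/, /c/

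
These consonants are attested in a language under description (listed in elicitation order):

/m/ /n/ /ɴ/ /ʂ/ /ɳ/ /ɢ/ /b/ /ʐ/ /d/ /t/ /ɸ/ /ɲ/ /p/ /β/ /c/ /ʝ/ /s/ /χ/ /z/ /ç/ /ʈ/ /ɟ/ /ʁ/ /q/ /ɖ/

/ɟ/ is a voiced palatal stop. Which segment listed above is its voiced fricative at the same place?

The voiced fricative at the same place is a voiced palatal fricative — in this inventory, /ʝ/.

/ʝ/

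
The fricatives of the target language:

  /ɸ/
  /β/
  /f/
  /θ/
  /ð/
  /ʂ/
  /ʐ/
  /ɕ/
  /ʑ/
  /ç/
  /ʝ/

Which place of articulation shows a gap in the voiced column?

labiodental

Voiceless: /ɸ/ (bilabial), /f/ (labiodental), /θ/ (dental), /ʂ/ (retroflex), /ɕ/ (alveolo-palatal), /ç/ (palatal).
Voiced: /β/ (bilabial), /ð/ (dental), /ʐ/ (retroflex), /ʑ/ (alveolo-palatal), /ʝ/ (palatal).
Every place of articulation has a voiced member except labiodental, where /v/ would be expected.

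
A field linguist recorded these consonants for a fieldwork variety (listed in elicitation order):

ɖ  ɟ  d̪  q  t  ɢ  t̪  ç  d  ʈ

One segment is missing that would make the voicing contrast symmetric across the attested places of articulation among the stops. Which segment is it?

/c/

dental: voiceless /t̪/, voiced /d̪/.
alveolar: voiceless /t/, voiced /d/.
retroflex: voiceless /ʈ/, voiced /ɖ/.
palatal: voiceless —, voiced /ɟ/.
uvular: voiceless /q/, voiced /ɢ/.
The palatal row has no voiceless member, so the gap is the voiceless palatal stop /c/.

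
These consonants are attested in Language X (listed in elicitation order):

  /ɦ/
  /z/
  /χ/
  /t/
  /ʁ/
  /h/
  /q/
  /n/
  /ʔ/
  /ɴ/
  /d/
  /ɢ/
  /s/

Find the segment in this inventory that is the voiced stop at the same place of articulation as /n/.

/n/ is an alveolar nasal.
The voiced stop at the same place is a voiced alveolar stop — in this inventory, /d/.

/d/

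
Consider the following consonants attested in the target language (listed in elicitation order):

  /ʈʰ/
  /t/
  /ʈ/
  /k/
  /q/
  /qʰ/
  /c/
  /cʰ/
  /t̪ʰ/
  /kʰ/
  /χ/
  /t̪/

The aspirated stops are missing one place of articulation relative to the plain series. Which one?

place of articulation  plain     aspirated
dental            t̪        t̪ʰ     
alveolar          t         —       
retroflex         ʈ         ʈʰ      
palatal           c         cʰ      
velar             k         kʰ      
uvular            q         qʰ      
Every place of articulation has an aspirated member except alveolar, where /tʰ/ would be expected.

alveolar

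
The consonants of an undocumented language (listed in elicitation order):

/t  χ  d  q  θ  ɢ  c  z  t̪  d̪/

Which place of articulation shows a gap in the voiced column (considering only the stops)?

place of articulation  voiceless  voiced  
dental            t̪        d̪      
alveolar          t         d       
palatal           c         —       
uvular            q         ɢ       
Every place of articulation has a voiced member except palatal, where /ɟ/ would be expected.

palatal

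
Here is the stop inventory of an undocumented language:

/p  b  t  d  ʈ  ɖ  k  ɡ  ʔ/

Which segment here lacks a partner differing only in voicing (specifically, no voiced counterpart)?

Bilabial: /p/ ~ /b/
Alveolar: /t/ ~ /d/
Retroflex: /ʈ/ ~ /ɖ/
Velar: /k/ ~ /ɡ/
Glottal: only /ʔ/ (voiceless); no voiced partner.
So /ʔ/ is the unpaired segment.

/ʔ/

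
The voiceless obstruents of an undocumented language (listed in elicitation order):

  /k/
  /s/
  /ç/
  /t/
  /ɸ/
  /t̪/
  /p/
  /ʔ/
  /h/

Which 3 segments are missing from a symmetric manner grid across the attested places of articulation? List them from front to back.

bilabial: stop /p/, fricative /ɸ/.
dental: stop /t̪/, fricative —.
alveolar: stop /t/, fricative /s/.
palatal: stop —, fricative /ç/.
velar: stop /k/, fricative —.
glottal: stop /ʔ/, fricative /h/.
Gaps, from front to back: dental lacks fricative (/θ/); palatal lacks stop (/c/); velar lacks fricative (/x/).

/θ/, /c/, /x/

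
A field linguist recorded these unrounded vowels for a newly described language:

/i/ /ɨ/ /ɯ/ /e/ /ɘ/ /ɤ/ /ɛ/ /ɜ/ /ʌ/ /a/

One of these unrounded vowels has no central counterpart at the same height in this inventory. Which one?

/a/

High: /i/ ~ /ɨ/ ~ /ɯ/
High-mid: /e/ ~ /ɘ/ ~ /ɤ/
Low-mid: /ɛ/ ~ /ɜ/ ~ /ʌ/
Low: only /a/ (front); no central partner.
So /a/ is the unpaired segment.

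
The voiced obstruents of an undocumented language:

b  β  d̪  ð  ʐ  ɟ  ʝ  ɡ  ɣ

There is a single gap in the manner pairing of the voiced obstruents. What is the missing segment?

Stop: /b/ (bilabial), /d̪/ (dental), /ɟ/ (palatal), /ɡ/ (velar).
Fricative: /β/ (bilabial), /ð/ (dental), /ʐ/ (retroflex), /ʝ/ (palatal), /ɣ/ (velar).
The retroflex row has no stop member, so the gap is the retroflex stop /ɖ/.

/ɖ/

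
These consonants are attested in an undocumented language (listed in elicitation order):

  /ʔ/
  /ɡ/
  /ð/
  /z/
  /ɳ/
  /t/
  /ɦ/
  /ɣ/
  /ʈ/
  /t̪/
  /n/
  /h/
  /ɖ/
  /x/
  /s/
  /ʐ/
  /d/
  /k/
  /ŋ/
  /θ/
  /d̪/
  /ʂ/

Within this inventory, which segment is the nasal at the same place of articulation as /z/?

/n/

/z/ is a voiced alveolar fricative.
The nasal at the same place is an alveolar nasal — in this inventory, /n/.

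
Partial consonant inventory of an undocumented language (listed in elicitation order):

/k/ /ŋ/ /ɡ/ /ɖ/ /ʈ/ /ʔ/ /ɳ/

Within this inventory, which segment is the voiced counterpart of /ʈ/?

/ɖ/

/ʈ/ is a voiceless retroflex stop.
The voiced counterpart is a voiced retroflex stop — in this inventory, /ɖ/.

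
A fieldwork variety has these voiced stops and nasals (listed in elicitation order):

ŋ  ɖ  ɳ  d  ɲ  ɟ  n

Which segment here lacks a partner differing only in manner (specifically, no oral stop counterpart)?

/ŋ/

Alveolar: /d/ ~ /n/
Retroflex: /ɖ/ ~ /ɳ/
Palatal: /ɟ/ ~ /ɲ/
Velar: only /ŋ/ (nasal); no oral stop partner.
So /ŋ/ is the unpaired segment.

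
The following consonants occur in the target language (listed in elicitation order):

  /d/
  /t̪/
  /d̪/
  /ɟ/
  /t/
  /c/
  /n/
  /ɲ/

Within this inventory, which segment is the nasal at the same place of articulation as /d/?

/n/

/d/ is a voiced alveolar stop.
The nasal at the same place is an alveolar nasal — in this inventory, /n/.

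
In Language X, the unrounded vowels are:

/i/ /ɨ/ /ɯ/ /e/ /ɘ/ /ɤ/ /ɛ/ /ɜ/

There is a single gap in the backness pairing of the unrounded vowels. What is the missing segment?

height            front     central   back    
high              i         ɨ         ɯ       
high-mid          e         ɘ         ɤ       
low-mid           ɛ         ɜ         —       
The low-mid row has no back member, so the gap is the low-mid back unrounded vowel /ʌ/.

/ʌ/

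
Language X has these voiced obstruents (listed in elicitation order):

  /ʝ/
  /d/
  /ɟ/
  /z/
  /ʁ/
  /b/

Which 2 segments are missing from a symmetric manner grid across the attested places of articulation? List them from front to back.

Stop: /b/ (bilabial), /d/ (alveolar), /ɟ/ (palatal).
Fricative: /z/ (alveolar), /ʝ/ (palatal), /ʁ/ (uvular).
Gaps, from front to back: bilabial lacks fricative (/β/); uvular lacks stop (/ɢ/).

/β/, /ɢ/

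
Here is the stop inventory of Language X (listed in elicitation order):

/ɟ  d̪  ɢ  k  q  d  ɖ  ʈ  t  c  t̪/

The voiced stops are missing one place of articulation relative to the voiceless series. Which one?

Voiceless: /t̪/ (dental), /t/ (alveolar), /ʈ/ (retroflex), /c/ (palatal), /k/ (velar), /q/ (uvular).
Voiced: /d̪/ (dental), /d/ (alveolar), /ɖ/ (retroflex), /ɟ/ (palatal), /ɢ/ (uvular).
Every place of articulation has a voiced member except velar, where /ɡ/ would be expected.

velar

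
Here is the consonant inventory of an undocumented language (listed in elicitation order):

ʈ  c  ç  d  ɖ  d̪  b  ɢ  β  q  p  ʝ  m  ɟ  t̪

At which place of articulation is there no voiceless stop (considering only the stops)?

alveolar

bilabial: voiceless /p/, voiced /b/.
dental: voiceless /t̪/, voiced /d̪/.
alveolar: voiceless —, voiced /d/.
retroflex: voiceless /ʈ/, voiced /ɖ/.
palatal: voiceless /c/, voiced /ɟ/.
uvular: voiceless /q/, voiced /ɢ/.
Every place of articulation has a voiceless member except alveolar, where /t/ would be expected.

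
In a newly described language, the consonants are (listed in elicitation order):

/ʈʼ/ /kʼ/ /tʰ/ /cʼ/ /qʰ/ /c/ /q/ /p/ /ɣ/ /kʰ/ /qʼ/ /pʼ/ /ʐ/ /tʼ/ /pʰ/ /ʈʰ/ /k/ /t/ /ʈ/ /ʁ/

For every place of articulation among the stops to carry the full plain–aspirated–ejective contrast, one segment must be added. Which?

/cʰ/

Plain: /p/ (bilabial), /t/ (alveolar), /ʈ/ (retroflex), /c/ (palatal), /k/ (velar), /q/ (uvular).
Aspirated: /pʰ/ (bilabial), /tʰ/ (alveolar), /ʈʰ/ (retroflex), /kʰ/ (velar), /qʰ/ (uvular).
Ejective: /pʼ/ (bilabial), /tʼ/ (alveolar), /ʈʼ/ (retroflex), /cʼ/ (palatal), /kʼ/ (velar), /qʼ/ (uvular).
The palatal row has no aspirated member, so the gap is the aspirated palatal stop /cʰ/.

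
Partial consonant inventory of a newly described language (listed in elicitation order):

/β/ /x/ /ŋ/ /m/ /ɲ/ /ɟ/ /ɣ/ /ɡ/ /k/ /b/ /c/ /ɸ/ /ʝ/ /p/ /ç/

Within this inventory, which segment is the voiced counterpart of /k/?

/k/ is a voiceless velar stop.
The voiced counterpart is a voiced velar stop — in this inventory, /ɡ/.

/ɡ/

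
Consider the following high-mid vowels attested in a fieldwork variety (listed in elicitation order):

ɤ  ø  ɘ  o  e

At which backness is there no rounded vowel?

front: unrounded /e/, rounded /ø/.
central: unrounded /ɘ/, rounded —.
back: unrounded /ɤ/, rounded /o/.
Every backness has a rounded member except central, where /ɵ/ would be expected.

central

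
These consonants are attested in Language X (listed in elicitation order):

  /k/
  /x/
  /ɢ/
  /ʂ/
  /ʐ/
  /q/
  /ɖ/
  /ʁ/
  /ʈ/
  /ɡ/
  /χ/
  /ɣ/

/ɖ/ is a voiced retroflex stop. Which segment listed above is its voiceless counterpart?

The voiceless counterpart is a voiceless retroflex stop — in this inventory, /ʈ/.

/ʈ/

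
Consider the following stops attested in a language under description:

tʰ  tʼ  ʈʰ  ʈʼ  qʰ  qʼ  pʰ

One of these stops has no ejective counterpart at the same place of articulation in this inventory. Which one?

/pʰ/

Alveolar: /tʰ/ ~ /tʼ/
Retroflex: /ʈʰ/ ~ /ʈʼ/
Uvular: /qʰ/ ~ /qʼ/
Bilabial: only /pʰ/ (aspirated); no ejective partner.
So /pʰ/ is the unpaired segment.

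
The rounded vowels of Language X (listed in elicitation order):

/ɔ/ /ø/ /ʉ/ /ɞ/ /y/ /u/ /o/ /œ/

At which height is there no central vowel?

height            front     central   back    
high              y         ʉ         u       
high-mid          ø         —         o       
low-mid           œ         ɞ         ɔ       
Every height has a central member except high-mid, where /ɵ/ would be expected.

high-mid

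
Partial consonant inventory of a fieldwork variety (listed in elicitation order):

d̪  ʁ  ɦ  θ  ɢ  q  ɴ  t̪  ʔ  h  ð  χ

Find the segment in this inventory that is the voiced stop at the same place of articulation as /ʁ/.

/ɢ/

/ʁ/ is a voiced uvular fricative.
The voiced stop at the same place is a voiced uvular stop — in this inventory, /ɢ/.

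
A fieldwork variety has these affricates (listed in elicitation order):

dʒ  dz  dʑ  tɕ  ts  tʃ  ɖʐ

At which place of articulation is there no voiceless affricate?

Voiceless: /ts/ (alveolar), /tʃ/ (postalveolar), /tɕ/ (alveolo-palatal).
Voiced: /dz/ (alveolar), /dʒ/ (postalveolar), /ɖʐ/ (retroflex), /dʑ/ (alveolo-palatal).
Every place of articulation has a voiceless member except retroflex, where /ʈʂ/ would be expected.

retroflex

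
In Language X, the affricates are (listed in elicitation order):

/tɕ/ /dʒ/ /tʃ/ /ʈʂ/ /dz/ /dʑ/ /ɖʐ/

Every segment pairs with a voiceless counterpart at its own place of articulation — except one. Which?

Postalveolar: /tʃ/ ~ /dʒ/
Retroflex: /ʈʂ/ ~ /ɖʐ/
Alveolo-palatal: /tɕ/ ~ /dʑ/
Alveolar: only /dz/ (voiced); no voiceless partner.
So /dz/ is the unpaired segment.

/dz/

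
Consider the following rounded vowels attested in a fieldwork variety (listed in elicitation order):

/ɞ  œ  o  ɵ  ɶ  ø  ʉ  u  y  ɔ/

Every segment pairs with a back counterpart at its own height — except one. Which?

/ɶ/

High: /y/ ~ /ʉ/ ~ /u/
High-mid: /ø/ ~ /ɵ/ ~ /o/
Low-mid: /œ/ ~ /ɞ/ ~ /ɔ/
Low: only /ɶ/ (front); no back partner.
So /ɶ/ is the unpaired segment.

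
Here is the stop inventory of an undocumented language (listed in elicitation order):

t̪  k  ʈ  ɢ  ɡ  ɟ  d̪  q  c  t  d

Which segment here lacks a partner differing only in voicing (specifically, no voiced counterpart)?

Dental: /t̪/ ~ /d̪/
Alveolar: /t/ ~ /d/
Palatal: /c/ ~ /ɟ/
Velar: /k/ ~ /ɡ/
Uvular: /q/ ~ /ɢ/
Retroflex: only /ʈ/ (voiceless); no voiced partner.
So /ʈ/ is the unpaired segment.

/ʈ/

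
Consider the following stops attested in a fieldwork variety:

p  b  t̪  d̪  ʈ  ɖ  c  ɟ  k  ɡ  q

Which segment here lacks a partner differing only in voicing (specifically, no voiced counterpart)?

Bilabial: /p/ ~ /b/
Dental: /t̪/ ~ /d̪/
Retroflex: /ʈ/ ~ /ɖ/
Palatal: /c/ ~ /ɟ/
Velar: /k/ ~ /ɡ/
Uvular: only /q/ (voiceless); no voiced partner.
So /q/ is the unpaired segment.

/q/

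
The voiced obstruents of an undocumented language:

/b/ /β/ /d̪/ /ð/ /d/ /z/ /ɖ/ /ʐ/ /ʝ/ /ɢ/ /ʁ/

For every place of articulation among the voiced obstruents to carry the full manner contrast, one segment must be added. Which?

Stop: /b/ (bilabial), /d̪/ (dental), /d/ (alveolar), /ɖ/ (retroflex), /ɢ/ (uvular).
Fricative: /β/ (bilabial), /ð/ (dental), /z/ (alveolar), /ʐ/ (retroflex), /ʝ/ (palatal), /ʁ/ (uvular).
The palatal row has no stop member, so the gap is the palatal stop /ɟ/.

/ɟ/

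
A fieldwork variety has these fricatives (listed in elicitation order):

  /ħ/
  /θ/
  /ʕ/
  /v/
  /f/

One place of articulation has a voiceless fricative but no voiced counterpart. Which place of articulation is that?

Voiceless: /f/ (labiodental), /θ/ (dental), /ħ/ (pharyngeal).
Voiced: /v/ (labiodental), /ʕ/ (pharyngeal).
Every place of articulation has a voiced member except dental, where /ð/ would be expected.

dental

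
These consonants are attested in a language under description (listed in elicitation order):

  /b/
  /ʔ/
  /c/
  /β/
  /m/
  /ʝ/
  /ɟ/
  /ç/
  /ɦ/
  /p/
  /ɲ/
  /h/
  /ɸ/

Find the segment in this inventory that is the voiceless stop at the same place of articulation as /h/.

/ʔ/

/h/ is a voiceless glottal fricative.
The voiceless stop at the same place is a voiceless glottal stop — in this inventory, /ʔ/.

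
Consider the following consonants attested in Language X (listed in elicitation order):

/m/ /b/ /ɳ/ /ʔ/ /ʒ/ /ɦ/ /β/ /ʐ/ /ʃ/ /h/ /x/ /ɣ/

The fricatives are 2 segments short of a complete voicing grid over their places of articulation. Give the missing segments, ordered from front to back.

/ɸ/, /ʂ/

place of articulation  voiceless  voiced  
bilabial          —         β       
postalveolar      ʃ         ʒ       
retroflex         —         ʐ       
velar             x         ɣ       
glottal           h         ɦ       
Gaps, from front to back: bilabial lacks voiceless (/ɸ/); retroflex lacks voiceless (/ʂ/).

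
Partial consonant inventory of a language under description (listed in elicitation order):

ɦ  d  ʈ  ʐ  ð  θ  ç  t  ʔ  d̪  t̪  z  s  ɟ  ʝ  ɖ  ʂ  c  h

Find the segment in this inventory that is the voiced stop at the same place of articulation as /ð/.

/d̪/

/ð/ is a voiced dental fricative.
The voiced stop at the same place is a voiced dental stop — in this inventory, /d̪/.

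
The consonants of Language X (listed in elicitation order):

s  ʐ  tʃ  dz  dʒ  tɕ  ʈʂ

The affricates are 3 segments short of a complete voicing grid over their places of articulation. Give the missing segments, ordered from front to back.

/ts/, /ɖʐ/, /dʑ/

alveolar: voiceless —, voiced /dz/.
postalveolar: voiceless /tʃ/, voiced /dʒ/.
retroflex: voiceless /ʈʂ/, voiced —.
alveolo-palatal: voiceless /tɕ/, voiced —.
Gaps, from front to back: alveolar lacks voiceless (/ts/); retroflex lacks voiced (/ɖʐ/); alveolo-palatal lacks voiced (/dʑ/).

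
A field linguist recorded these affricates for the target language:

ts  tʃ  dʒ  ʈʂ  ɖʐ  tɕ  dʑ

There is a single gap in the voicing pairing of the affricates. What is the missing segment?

/dz/

alveolar: voiceless /ts/, voiced —.
postalveolar: voiceless /tʃ/, voiced /dʒ/.
retroflex: voiceless /ʈʂ/, voiced /ɖʐ/.
alveolo-palatal: voiceless /tɕ/, voiced /dʑ/.
The alveolar row has no voiced member, so the gap is the voiced alveolar affricate /dz/.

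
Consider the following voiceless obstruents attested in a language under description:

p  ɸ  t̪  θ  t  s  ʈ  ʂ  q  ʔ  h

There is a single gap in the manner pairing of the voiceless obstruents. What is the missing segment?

/χ/

Stop: /p/ (bilabial), /t̪/ (dental), /t/ (alveolar), /ʈ/ (retroflex), /q/ (uvular), /ʔ/ (glottal).
Fricative: /ɸ/ (bilabial), /θ/ (dental), /s/ (alveolar), /ʂ/ (retroflex), /h/ (glottal).
The uvular row has no fricative member, so the gap is the uvular fricative /χ/.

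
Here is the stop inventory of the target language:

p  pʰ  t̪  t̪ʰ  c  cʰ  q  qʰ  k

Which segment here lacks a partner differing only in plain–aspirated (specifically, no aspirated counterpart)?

Bilabial: /p/ ~ /pʰ/
Dental: /t̪/ ~ /t̪ʰ/
Palatal: /c/ ~ /cʰ/
Uvular: /q/ ~ /qʰ/
Velar: only /k/ (plain); no aspirated partner.
So /k/ is the unpaired segment.

/k/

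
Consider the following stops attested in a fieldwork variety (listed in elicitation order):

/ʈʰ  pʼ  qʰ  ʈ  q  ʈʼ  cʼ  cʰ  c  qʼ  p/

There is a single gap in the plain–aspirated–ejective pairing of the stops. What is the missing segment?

/pʰ/

bilabial: plain /p/, aspirated —, ejective /pʼ/.
retroflex: plain /ʈ/, aspirated /ʈʰ/, ejective /ʈʼ/.
palatal: plain /c/, aspirated /cʰ/, ejective /cʼ/.
uvular: plain /q/, aspirated /qʰ/, ejective /qʼ/.
The bilabial row has no aspirated member, so the gap is the aspirated bilabial stop /pʰ/.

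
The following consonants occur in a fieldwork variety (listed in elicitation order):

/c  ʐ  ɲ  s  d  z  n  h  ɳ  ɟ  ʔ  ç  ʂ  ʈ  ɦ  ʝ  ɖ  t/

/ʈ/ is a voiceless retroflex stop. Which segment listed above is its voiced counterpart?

The voiced counterpart is a voiced retroflex stop — in this inventory, /ɖ/.

/ɖ/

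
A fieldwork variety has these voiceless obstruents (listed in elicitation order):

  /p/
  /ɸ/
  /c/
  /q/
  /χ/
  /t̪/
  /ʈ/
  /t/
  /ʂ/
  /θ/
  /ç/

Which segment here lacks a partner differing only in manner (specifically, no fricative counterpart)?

Bilabial: /p/ ~ /ɸ/
Dental: /t̪/ ~ /θ/
Retroflex: /ʈ/ ~ /ʂ/
Palatal: /c/ ~ /ç/
Uvular: /q/ ~ /χ/
Alveolar: only /t/ (stop); no fricative partner.
So /t/ is the unpaired segment.

/t/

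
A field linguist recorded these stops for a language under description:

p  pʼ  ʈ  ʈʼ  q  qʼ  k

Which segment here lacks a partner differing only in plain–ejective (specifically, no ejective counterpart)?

Bilabial: /p/ ~ /pʼ/
Retroflex: /ʈ/ ~ /ʈʼ/
Uvular: /q/ ~ /qʼ/
Velar: only /k/ (plain); no ejective partner.
So /k/ is the unpaired segment.

/k/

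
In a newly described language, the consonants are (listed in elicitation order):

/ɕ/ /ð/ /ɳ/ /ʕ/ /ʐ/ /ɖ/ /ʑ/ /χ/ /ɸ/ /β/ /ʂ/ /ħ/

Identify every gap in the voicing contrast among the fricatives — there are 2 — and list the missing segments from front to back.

place of articulation  voiceless  voiced  
bilabial          ɸ         β       
dental            —         ð       
retroflex         ʂ         ʐ       
alveolo-palatal   ɕ         ʑ       
uvular            χ         —       
pharyngeal        ħ         ʕ       
Gaps, from front to back: dental lacks voiceless (/θ/); uvular lacks voiced (/ʁ/).

/θ/, /ʁ/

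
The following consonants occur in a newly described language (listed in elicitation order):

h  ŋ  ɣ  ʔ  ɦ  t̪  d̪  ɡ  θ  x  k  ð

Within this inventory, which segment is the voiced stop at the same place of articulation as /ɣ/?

/ɣ/ is a voiced velar fricative.
The voiced stop at the same place is a voiced velar stop — in this inventory, /ɡ/.

/ɡ/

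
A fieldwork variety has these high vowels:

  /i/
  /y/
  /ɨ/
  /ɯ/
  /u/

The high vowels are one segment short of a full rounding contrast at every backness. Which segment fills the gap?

Unrounded: /i/ (front), /ɨ/ (central), /ɯ/ (back).
Rounded: /y/ (front), /u/ (back).
The central row has no rounded member, so the gap is the central rounded vowel /ʉ/.

/ʉ/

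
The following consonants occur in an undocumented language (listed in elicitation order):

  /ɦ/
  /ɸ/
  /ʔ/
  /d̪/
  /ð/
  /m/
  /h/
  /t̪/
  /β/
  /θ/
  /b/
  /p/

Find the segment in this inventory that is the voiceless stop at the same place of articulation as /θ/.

/θ/ is a voiceless dental fricative.
The voiceless stop at the same place is a voiceless dental stop — in this inventory, /t̪/.

/t̪/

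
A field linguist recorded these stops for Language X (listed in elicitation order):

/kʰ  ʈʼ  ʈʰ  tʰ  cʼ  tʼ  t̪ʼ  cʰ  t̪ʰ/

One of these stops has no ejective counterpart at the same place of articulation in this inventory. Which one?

Dental: /t̪ʰ/ ~ /t̪ʼ/
Alveolar: /tʰ/ ~ /tʼ/
Retroflex: /ʈʰ/ ~ /ʈʼ/
Palatal: /cʰ/ ~ /cʼ/
Velar: only /kʰ/ (aspirated); no ejective partner.
So /kʰ/ is the unpaired segment.

/kʰ/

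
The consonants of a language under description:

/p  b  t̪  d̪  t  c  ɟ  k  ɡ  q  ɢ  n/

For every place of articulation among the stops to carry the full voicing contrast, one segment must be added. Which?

/d/

place of articulation  voiceless  voiced  
bilabial          p         b       
dental            t̪        d̪      
alveolar          t         —       
palatal           c         ɟ       
velar             k         ɡ       
uvular            q         ɢ       
The alveolar row has no voiced member, so the gap is the voiced alveolar stop /d/.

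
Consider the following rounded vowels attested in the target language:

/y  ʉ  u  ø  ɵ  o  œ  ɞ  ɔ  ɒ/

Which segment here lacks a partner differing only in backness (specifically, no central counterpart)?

/ɒ/

High: /y/ ~ /ʉ/ ~ /u/
High-mid: /ø/ ~ /ɵ/ ~ /o/
Low-mid: /œ/ ~ /ɞ/ ~ /ɔ/
Low: only /ɒ/ (back); no central partner.
So /ɒ/ is the unpaired segment.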